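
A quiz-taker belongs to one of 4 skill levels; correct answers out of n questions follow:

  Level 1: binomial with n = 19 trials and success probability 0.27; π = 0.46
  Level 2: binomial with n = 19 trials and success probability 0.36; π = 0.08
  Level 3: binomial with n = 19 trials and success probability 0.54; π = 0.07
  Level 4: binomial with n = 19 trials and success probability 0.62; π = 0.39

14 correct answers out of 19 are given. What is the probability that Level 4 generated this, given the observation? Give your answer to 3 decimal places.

Posterior ∝ prior × likelihood, so P(k | x) ∝ P(Z=k) f_k(x); normalise over all components.
Component likelihoods at x = 14 correct answers out of 19:
  p_1 = C(19,14)·0.27^14·0.73^5 = 11628·1.09419e-08·0.207307 = 2.63762e-05
  p_2 = C(19,14)·0.36^14·0.64^5 = 11628·6.14094e-07·0.107374 = 0.000766725
  p_3 = C(19,14)·0.54^14·0.46^5 = 11628·0.000179272·0.0205963 = 0.0429345
  p_4 = C(19,14)·0.62^14·0.38^5 = 11628·0.00124018·0.00792352 = 0.114263
Unnormalised posteriors:
  P(Z=1)·p_1 = 0.46 × 2.63762e-05 = 1.2133e-05
  P(Z=2)·p_2 = 0.08 × 0.000766725 = 6.1338e-05
  P(Z=3)·p_3 = 0.07 × 0.0429345 = 0.00300542
  P(Z=4)·p_4 = 0.39 × 0.114263 = 0.0445627
Evidence: 1.2133e-05 + 6.1338e-05 + 0.00300542 + 0.0445627 = 0.0476416
P(Level 4 | x) ≈ 0.935

0.935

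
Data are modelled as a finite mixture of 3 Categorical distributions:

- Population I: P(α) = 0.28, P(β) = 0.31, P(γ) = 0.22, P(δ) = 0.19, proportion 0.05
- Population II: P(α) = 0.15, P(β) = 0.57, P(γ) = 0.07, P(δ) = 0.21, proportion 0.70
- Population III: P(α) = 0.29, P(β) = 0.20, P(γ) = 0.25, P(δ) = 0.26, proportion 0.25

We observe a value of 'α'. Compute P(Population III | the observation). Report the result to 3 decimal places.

0.379

Posterior ∝ prior × likelihood, so P(k | x) ∝ π_k f_k(x); normalise over all components.
Component likelihoods at x = 'α':
  p_I = 0.28
  p_II = 0.15
  p_III = 0.29
Prior × likelihood for each component:
  π_I·p_I = 0.05 × 0.28 = 0.014
  π_II·p_II = 0.70 × 0.15 = 0.105
  π_III·p_III = 0.25 × 0.29 = 0.0725
Denominator: 0.014 + 0.105 + 0.0725 = 0.1915
Responsibility of Population III: 0.0725 / 0.1915 ≈ 0.379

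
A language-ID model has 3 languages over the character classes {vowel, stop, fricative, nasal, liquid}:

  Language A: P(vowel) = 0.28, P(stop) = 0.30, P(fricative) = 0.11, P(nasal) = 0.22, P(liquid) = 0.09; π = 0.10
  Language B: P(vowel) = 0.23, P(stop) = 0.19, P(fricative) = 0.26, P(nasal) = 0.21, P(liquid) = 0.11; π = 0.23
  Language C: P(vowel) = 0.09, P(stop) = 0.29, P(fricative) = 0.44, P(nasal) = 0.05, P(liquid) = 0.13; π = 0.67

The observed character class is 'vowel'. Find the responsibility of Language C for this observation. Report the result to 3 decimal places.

By Bayes' theorem, P(k | x) = w_k f_k(x) / Σ_j w_j f_j(x).
Evaluate each component's likelihood at the observed value:
  L_A = P(vowel | comp) = 0.28
  L_B = P(vowel | comp) = 0.23
  L_C = P(vowel | comp) = 0.09
Weight by the priors:
  w_A·L_A = 0.10 × 0.28 = 0.028
  w_B·L_B = 0.23 × 0.23 = 0.0529
  w_C·L_C = 0.67 × 0.09 = 0.0603
Denominator: 0.028 + 0.0529 + 0.0603 = 0.1412
P(Language C | data) ≈ 0.427

0.427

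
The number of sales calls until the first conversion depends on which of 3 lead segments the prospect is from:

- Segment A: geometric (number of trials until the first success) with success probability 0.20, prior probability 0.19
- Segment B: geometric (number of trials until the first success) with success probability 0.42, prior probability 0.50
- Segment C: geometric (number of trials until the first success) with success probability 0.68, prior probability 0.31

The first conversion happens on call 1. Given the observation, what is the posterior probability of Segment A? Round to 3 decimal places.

0.083

Posterior ∝ prior × likelihood, so P(k | x) ∝ w_k f_k(x); normalise over all components.
Component likelihoods at x = 1:
  L_A = 0.2
  L_B = 0.42
  L_C = 0.68
Unnormalised posteriors:
  w_A·L_A = 0.19 × 0.2 = 0.038
  w_B·L_B = 0.50 × 0.42 = 0.21
  w_C·L_C = 0.31 × 0.68 = 0.2108
Denominator: 0.038 + 0.21 + 0.2108 = 0.4588
So the posterior for Segment A is 0.038 / 0.4588 ≈ 0.083.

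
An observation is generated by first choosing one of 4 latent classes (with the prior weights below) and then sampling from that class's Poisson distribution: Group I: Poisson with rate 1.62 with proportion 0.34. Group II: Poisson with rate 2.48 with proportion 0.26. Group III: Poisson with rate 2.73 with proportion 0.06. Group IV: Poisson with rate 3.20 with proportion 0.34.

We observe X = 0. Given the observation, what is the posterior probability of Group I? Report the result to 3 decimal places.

0.630

By Bayes' theorem, P(k | x) = π_k f_k(x) / Σ_j π_j f_j(x).
Poisson probabilities:
  L_I = 0.197899
  L_II = 0.0837432
  L_III = 0.0652193
  L_IV = 0.0407622
Weight by the priors:
  π_I·L_I = 0.34 × 0.197899 = 0.0672856
  π_II·L_II = 0.26 × 0.0837432 = 0.0217732
  π_III·L_III = 0.06 × 0.0652193 = 0.00391316
  π_IV·L_IV = 0.34 × 0.0407622 = 0.0138591
Denominator: 0.0672856 + 0.0217732 + 0.00391316 + 0.0138591 = 0.106831
P(Group I | 0) = 0.0672856 / 0.106831 ≈ 0.630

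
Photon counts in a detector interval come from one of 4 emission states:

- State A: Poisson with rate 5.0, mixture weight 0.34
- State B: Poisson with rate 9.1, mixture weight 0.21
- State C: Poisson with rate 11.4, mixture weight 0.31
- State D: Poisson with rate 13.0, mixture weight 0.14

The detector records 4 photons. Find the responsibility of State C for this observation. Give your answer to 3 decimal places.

Apply Bayes' rule: the posterior for each component is proportional to its prior times its likelihood at x.
Evaluate each component's likelihood at the observed value:
  f_A = e^(−5.0)·5.0^4/4! = 0.175467
  f_B = e^(−9.1)·9.1^4/4! = 0.0319062
  f_C = e^(−11.4)·11.4^4/4! = 0.00787864
  f_D = e^(−13.0)·13.0^4/4! = 0.00268989
Unnormalised posteriors:
  P(Z=A)·f_A = 0.34 × 0.175467 = 0.0596589
  P(Z=B)·f_B = 0.21 × 0.0319062 = 0.00670029
  P(Z=C)·f_C = 0.31 × 0.00787864 = 0.00244238
  P(Z=D)·f_D = 0.14 × 0.00268989 = 0.000376584
Normaliser: 0.0596589 + 0.00670029 + 0.00244238 + 0.000376584 = 0.0691782
P(State C | 4 photons) ≈ 0.035

0.035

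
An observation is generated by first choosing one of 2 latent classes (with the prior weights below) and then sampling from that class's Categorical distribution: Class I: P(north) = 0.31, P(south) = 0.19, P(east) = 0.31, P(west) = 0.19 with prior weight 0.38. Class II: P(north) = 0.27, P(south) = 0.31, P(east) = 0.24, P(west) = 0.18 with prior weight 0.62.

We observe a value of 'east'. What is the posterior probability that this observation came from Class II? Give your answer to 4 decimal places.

P(component k | x) = π_k·f_k(x) / marginal(x), where marginal(x) = Σ_j π_j·f_j(x).
Component likelihoods at x = 'east':
  p_I = 0.31
  p_II = 0.24
Unnormalised posteriors:
  π_I·p_I = 0.38 × 0.31 = 0.1178
  π_II·p_II = 0.62 × 0.24 = 0.1488
Sum: 0.1178 + 0.1488 = 0.2666
So the posterior for Class II is 0.1488 / 0.2666 ≈ 0.5581.

0.5581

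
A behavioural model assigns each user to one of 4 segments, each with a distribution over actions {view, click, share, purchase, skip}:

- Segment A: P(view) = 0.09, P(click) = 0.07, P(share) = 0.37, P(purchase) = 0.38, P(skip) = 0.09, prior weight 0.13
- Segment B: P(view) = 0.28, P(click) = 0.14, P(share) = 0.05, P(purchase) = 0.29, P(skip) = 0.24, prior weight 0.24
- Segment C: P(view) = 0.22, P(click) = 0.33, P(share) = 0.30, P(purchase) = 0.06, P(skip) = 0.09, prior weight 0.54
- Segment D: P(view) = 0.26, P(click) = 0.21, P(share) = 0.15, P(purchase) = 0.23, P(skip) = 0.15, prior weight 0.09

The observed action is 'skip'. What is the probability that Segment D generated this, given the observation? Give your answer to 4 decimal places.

P(component k | x) = π_k·f_k(x) / marginal(x), where marginal(x) = Σ_j π_j·f_j(x).
Component likelihoods at x = 'skip':
  p_A = P(skip | comp) = 0.09
  p_B = P(skip | comp) = 0.24
  p_C = P(skip | comp) = 0.09
  p_D = P(skip | comp) = 0.15
Weight by the priors:
  π_A·p_A = 0.13 × 0.09 = 0.0117
  π_B·p_B = 0.24 × 0.24 = 0.0576
  π_C·p_C = 0.54 × 0.09 = 0.0486
  π_D·p_D = 0.09 × 0.15 = 0.0135
Normaliser: 0.0117 + 0.0576 + 0.0486 + 0.0135 = 0.1314
Responsibility of Segment D: 0.0135 / 0.1314 ≈ 0.1027

0.1027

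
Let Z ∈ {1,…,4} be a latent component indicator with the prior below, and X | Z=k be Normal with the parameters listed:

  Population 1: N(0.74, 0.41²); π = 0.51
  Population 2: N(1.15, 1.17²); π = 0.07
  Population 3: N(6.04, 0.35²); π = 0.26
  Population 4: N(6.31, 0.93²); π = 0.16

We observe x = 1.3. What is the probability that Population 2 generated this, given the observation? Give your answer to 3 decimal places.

0.108

P(component k | x) = π_k·f_k(x) / marginal(x), where marginal(x) = Σ_j π_j·f_j(x).
Normal densities:
  L_1 = 0.382848
  L_2 = 0.338186
  L_3 = 1.69859e-40
  L_4 = 2.1411e-07
Prior × likelihood for each component:
  π_1·L_1 = 0.51 × 0.382848 = 0.195252
  π_2·L_2 = 0.07 × 0.338186 = 0.023673
  π_3·L_3 = 0.26 × 1.69859e-40 = 4.41633e-41
  π_4·L_4 = 0.16 × 2.1411e-07 = 3.42577e-08
Marginal: 0.195252 + 0.023673 + 4.41633e-41 + 3.42577e-08 = 0.218925
P(Population 2 | data) = 0.023673 / 0.218925 ≈ 0.108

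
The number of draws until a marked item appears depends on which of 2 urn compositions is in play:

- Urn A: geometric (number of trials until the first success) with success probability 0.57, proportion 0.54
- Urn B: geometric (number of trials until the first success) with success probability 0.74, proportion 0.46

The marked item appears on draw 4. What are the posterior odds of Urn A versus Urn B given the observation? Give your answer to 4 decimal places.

4.0904

The posterior odds equal the prior odds times the likelihood ratio: (w_i/w_j)·(f_i(x)/f_j(x)).
Geometric probabilities:
  p_A = 0.045319
  p_B = 0.0130062
Posterior odds = (w_A·p_A) / (w_B·p_B) = (0.54·0.045319) / (0.46·0.0130062) = 0.0244723 / 0.00598287 ≈ 4.0904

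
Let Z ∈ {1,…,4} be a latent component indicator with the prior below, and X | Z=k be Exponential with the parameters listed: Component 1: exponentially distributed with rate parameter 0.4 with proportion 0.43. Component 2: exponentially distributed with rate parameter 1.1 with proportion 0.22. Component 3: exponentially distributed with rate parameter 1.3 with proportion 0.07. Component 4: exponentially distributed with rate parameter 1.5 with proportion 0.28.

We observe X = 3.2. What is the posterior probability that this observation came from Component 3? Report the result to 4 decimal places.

0.0237

By Bayes' theorem, P(k | x) = π_k f_k(x) / Σ_j π_j f_j(x).
Evaluate each component's likelihood at the observed value:
  L_1 = 0.111215
  L_2 = 0.0325594
  L_3 = 0.0202898
  L_4 = 0.0123446
Weight by the priors:
  π_1·L_1 = 0.43 × 0.111215 = 0.0478224
  π_2·L_2 = 0.22 × 0.0325594 = 0.00716306
  π_3·L_3 = 0.07 × 0.0202898 = 0.00142029
  π_4·L_4 = 0.28 × 0.0123446 = 0.00345649
Marginal: 0.0478224 + 0.00716306 + 0.00142029 + 0.00345649 = 0.0598623
Responsibility of Component 3: 0.00142029 / 0.0598623 ≈ 0.0237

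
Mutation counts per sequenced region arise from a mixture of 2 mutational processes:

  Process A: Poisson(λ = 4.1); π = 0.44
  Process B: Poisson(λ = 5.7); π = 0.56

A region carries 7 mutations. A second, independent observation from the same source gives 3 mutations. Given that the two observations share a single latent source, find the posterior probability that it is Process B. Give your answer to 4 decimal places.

By Bayes' theorem, P(k | x) = π_k f_k(x) / Σ_j π_j f_j(x).
Since both observations come from the same component, the likelihood for component k is f_k(x₁)·f_k(x₂).
  f_A = [0.0640397] × [0.190368] = 0.0121911
  f_B = [0.129782] × [0.103275] = 0.0134032
Multiply by the mixture weights:
  π_A·f_A = 0.44 × 0.0121911 = 0.00536407
  π_B·f_B = 0.56 × 0.0134032 = 0.00750581
Normaliser: 0.00536407 + 0.00750581 = 0.0128699
So the posterior for Process B is 0.00750581 / 0.0128699 ≈ 0.5832.

0.5832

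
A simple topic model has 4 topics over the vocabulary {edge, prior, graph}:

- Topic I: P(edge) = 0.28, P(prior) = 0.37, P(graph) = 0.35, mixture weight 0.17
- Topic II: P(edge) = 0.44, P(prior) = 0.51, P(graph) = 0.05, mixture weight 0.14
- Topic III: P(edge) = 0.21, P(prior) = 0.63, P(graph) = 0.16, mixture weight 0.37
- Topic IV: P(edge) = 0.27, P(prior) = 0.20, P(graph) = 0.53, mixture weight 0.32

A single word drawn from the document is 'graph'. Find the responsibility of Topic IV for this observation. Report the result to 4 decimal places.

0.5743

P(component k | x) = π_k·f_k(x) / marginal(x), where marginal(x) = Σ_j π_j·f_j(x).
Component likelihoods at x = 'graph':
  p_I = 0.35
  p_II = 0.05
  p_III = 0.16
  p_IV = 0.53
Weight by the priors:
  π_I·p_I = 0.17 × 0.35 = 0.0595
  π_II·p_II = 0.14 × 0.05 = 0.007
  π_III·p_III = 0.37 × 0.16 = 0.0592
  π_IV·p_IV = 0.32 × 0.53 = 0.1696
Evidence: 0.0595 + 0.007 + 0.0592 + 0.1696 = 0.2953
P(Topic IV | the observation) = 0.1696 / 0.2953 ≈ 0.5743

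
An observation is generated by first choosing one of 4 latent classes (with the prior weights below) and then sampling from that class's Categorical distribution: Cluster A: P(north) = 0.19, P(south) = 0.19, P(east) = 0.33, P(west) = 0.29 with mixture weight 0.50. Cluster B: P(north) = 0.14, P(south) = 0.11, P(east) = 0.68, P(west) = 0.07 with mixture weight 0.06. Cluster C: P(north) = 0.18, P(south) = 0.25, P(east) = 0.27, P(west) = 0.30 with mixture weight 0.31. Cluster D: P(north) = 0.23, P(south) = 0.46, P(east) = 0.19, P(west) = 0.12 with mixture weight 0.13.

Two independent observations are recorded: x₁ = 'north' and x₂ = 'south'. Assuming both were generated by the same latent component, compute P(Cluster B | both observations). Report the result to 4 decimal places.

P(component k | x) = π_k·f_k(x) / marginal(x), where marginal(x) = Σ_j π_j·f_j(x).
Since both observations come from the same component, the likelihood for component k is f_k(x₁)·f_k(x₂).
  p_A = [P(north | comp) = 0.19] × [0.19] = 0.0361
  p_B = [P(north | comp) = 0.14] × [0.11] = 0.0154
  p_C = [P(north | comp) = 0.18] × [0.25] = 0.045
  p_D = [P(north | comp) = 0.23] × [0.46] = 0.1058
Unnormalised posteriors:
  π_A·p_A = 0.50 × 0.0361 = 0.01805
  π_B·p_B = 0.06 × 0.0154 = 0.000924
  π_C·p_C = 0.31 × 0.045 = 0.01395
  π_D·p_D = 0.13 × 0.1058 = 0.013754
Normaliser: 0.01805 + 0.000924 + 0.01395 + 0.013754 = 0.046678
So the posterior for Cluster B is 0.000924 / 0.046678 ≈ 0.0198.

0.0198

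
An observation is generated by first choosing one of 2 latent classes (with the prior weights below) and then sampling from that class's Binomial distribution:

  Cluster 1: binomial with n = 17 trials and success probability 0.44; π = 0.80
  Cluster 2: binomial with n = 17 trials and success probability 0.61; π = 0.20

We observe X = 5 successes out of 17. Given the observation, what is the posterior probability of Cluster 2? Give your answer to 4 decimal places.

0.0164

P(component k | x) = π_k·f_k(x) / marginal(x), where marginal(x) = Σ_j π_j·f_j(x).
Component likelihoods at x = 5 successes out of 17:
  L_1 = 0.0970666
  L_2 = 0.00647105
Weight by the priors:
  π_1·L_1 = 0.80 × 0.0970666 = 0.0776533
  π_2·L_2 = 0.20 × 0.00647105 = 0.00129421
Sum: 0.0776533 + 0.00129421 = 0.0789475
Responsibility of Cluster 2: 0.00129421 / 0.0789475 ≈ 0.0164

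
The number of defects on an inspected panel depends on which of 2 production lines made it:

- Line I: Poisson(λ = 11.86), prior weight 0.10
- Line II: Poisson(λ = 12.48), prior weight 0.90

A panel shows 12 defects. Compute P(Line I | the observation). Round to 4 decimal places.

0.1008

Apply Bayes' rule: the posterior for each component is proportional to its prior times its likelihood at x.
Poisson probabilities:
  p_I = 0.114274
  p_II = 0.113303
Multiply by the mixture weights:
  P(Z=I)·p_I = 0.10 × 0.114274 = 0.0114274
  P(Z=II)·p_II = 0.90 × 0.113303 = 0.101973
Denominator: 0.0114274 + 0.101973 = 0.1134
Responsibility of Line I: 0.0114274 / 0.1134 ≈ 0.1008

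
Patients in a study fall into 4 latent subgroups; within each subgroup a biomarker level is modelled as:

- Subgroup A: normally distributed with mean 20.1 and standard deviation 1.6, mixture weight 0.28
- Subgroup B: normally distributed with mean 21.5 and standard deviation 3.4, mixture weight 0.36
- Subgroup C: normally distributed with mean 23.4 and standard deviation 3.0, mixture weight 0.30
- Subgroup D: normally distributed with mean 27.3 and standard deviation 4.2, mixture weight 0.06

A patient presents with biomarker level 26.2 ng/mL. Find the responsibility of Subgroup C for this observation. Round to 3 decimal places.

0.542

The responsibility of component k is π_k f_k(x) divided by Σ_j π_j f_j(x).
Evaluate each component's likelihood at the observed value:
  L_A = 0.000173989
  L_B = 0.045132
  L_C = 0.0860259
  L_D = 0.0917837
Unnormalised posteriors:
  π_A·L_A = 0.28 × 0.000173989 = 4.87168e-05
  π_B·L_B = 0.36 × 0.045132 = 0.0162475
  π_C·L_C = 0.30 × 0.0860259 = 0.0258078
  π_D·L_D = 0.06 × 0.0917837 = 0.00550702
Denominator: 4.87168e-05 + 0.0162475 + 0.0258078 + 0.00550702 = 0.047611
P(Subgroup C | 26.2 ng/mL) ≈ 0.542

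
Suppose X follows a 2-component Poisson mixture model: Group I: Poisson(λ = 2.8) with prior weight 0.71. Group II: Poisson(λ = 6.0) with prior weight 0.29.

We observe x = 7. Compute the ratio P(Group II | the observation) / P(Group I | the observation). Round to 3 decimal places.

3.454

Posterior odds = (P(Z=i) f_i(x)) / (P(Z=j) f_j(x)); the normalising sum cancels.
Component likelihoods at x = 7:
  L_I = e^(−2.8)·2.8^7/7! = 0.0162799
  L_II = e^(−6.0)·6.0^7/7! = 0.137677
Odds = (0.29/0.71) × (0.137677/0.0162799) = 0.408451 × 8.45688 ≈ 3.454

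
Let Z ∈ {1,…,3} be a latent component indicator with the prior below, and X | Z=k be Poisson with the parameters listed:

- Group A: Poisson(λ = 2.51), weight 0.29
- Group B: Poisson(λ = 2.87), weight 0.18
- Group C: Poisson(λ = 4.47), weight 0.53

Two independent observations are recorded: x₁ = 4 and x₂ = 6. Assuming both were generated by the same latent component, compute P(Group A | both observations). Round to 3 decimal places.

P(component k | x) = P(Z=k)·f_k(x) / marginal(x), where marginal(x) = Σ_j P(Z=j)·f_j(x).
Since both observations come from the same component, the likelihood for component k is f_k(x₁)·f_k(x₂).
  p_A = [e^(−2.51)·2.51^4/4! = 0.134402] × [0.0282248] = 0.00379346
  p_B = [e^(−2.87)·2.87^4/4! = 0.160284] × [0.0440082] = 0.00705383
  p_C = [e^(−4.47)·4.47^4/4! = 0.190424] × [0.126828] = 0.0241512
Unnormalised posteriors:
  P(Z=A)·p_A = 0.29 × 0.00379346 = 0.0011001
  P(Z=B)·p_B = 0.18 × 0.00705383 = 0.00126969
  P(Z=C)·p_C = 0.53 × 0.0241512 = 0.0128001
Marginal: 0.0011001 + 0.00126969 + 0.0128001 = 0.0151699
P(Group A | x) = 0.0011001 / 0.0151699 ≈ 0.073

0.073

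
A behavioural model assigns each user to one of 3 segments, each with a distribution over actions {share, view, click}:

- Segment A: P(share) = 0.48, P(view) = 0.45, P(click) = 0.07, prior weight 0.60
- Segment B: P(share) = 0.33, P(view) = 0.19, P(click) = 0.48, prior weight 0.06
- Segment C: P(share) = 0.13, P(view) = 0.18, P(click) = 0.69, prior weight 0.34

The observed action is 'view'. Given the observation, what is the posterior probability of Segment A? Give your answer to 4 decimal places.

Posterior ∝ prior × likelihood, so P(k | x) ∝ π_k f_k(x); normalise over all components.
Evaluate each component's likelihood at the observed value:
  L_A = P(view | comp) = 0.45
  L_B = P(view | comp) = 0.19
  L_C = P(view | comp) = 0.18
Unnormalised posteriors:
  π_A·L_A = 0.60 × 0.45 = 0.27
  π_B·L_B = 0.06 × 0.19 = 0.0114
  π_C·L_C = 0.34 × 0.18 = 0.0612
Evidence: 0.27 + 0.0114 + 0.0612 = 0.3426
P(Segment A | 'view') ≈ 0.7881

0.7881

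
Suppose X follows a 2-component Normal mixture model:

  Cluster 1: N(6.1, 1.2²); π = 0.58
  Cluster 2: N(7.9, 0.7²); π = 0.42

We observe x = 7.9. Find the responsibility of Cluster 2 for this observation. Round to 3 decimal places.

Apply Bayes' rule: the posterior for each component is proportional to its prior times its likelihood at x.
Evaluate each component's likelihood at the observed value:
  L_1 = 0.107931
  L_2 = 0.569918
Multiply by the mixture weights:
  π_1·L_1 = 0.58 × 0.107931 = 0.0626002
  π_2·L_2 = 0.42 × 0.569918 = 0.239365
Marginal: 0.0626002 + 0.239365 = 0.301966
So the posterior for Cluster 2 is 0.239365 / 0.301966 ≈ 0.793.

0.793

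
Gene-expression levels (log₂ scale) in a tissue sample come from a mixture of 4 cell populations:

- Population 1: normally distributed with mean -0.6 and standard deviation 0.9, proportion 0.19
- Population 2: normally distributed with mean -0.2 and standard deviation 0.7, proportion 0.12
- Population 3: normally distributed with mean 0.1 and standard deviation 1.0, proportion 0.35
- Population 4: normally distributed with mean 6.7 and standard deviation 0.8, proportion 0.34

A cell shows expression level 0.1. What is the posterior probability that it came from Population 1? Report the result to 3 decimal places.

0.236

The responsibility of component k is P(Z=k) f_k(x) divided by Σ_j P(Z=j) f_j(x).
Normal densities:
  p_1 = 0.327572
  p_2 = 0.51991
  p_3 = 0.398942
  p_4 = 8.28392e-16
Unnormalised posteriors:
  P(Z=1)·p_1 = 0.19 × 0.327572 = 0.0622387
  P(Z=2)·p_2 = 0.12 × 0.51991 = 0.0623892
  P(Z=3)·p_3 = 0.35 × 0.398942 = 0.13963
  P(Z=4)·p_4 = 0.34 × 8.28392e-16 = 2.81653e-16
Sum: 0.0622387 + 0.0623892 + 0.13963 + 2.81653e-16 = 0.264258
P(Population 1 | the observation) = 0.0622387 / 0.264258 ≈ 0.236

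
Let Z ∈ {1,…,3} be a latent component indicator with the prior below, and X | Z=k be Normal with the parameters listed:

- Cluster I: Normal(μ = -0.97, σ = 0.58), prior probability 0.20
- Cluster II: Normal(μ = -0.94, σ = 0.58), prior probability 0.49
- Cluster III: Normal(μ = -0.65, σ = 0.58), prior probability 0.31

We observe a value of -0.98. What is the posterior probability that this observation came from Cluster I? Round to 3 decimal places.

The responsibility of component k is π_k f_k(x) divided by Σ_j π_j f_j(x).
Normal densities:
  f_I = 0.687729
  f_II = 0.686198
  f_III = 0.585042
Unnormalised posteriors:
  π_I·f_I = 0.20 × 0.687729 = 0.137546
  π_II·f_II = 0.49 × 0.686198 = 0.336237
  π_III·f_III = 0.31 × 0.585042 = 0.181363
Normaliser: 0.137546 + 0.336237 + 0.181363 = 0.655146
So the posterior for Cluster I is 0.137546 / 0.655146 ≈ 0.210.

0.210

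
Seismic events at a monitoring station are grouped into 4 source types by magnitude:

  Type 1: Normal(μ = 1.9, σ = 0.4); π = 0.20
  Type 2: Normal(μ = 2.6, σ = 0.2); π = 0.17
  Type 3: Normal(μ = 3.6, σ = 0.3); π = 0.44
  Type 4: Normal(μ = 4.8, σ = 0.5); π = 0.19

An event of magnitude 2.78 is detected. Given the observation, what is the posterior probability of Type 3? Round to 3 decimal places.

P(component k | x) = π_k·f_k(x) / marginal(x), where marginal(x) = Σ_j π_j·f_j(x).
Component likelihoods at x = 2.78:
  f_1 = (1/(0.4·√(2π)))·exp(−(2.78−1.9)²/(2·0.4²)) = 0.997356·exp(-2.42000) = 0.0886865
  f_2 = (1/(0.2·√(2π)))·exp(−(2.78−2.6)²/(2·0.2²)) = 1.994711·exp(-0.40500) = 1.33043
  f_3 = (1/(0.3·√(2π)))·exp(−(2.78−3.6)²/(2·0.3²)) = 1.329808·exp(-3.73556) = 0.0317291
  f_4 = (1/(0.5·√(2π)))·exp(−(2.78−4.8)²/(2·0.5²)) = 0.797885·exp(-8.16080) = 0.000227903
Weight by the priors:
  π_1·f_1 = 0.20 × 0.0886865 = 0.0177373
  π_2·f_2 = 0.17 × 1.33043 = 0.226172
  π_3·f_3 = 0.44 × 0.0317291 = 0.0139608
  π_4·f_4 = 0.19 × 0.000227903 = 4.33015e-05
Denominator: 0.0177373 + 0.226172 + 0.0139608 + 4.33015e-05 = 0.257914
P(Type 3 | the observation) ≈ 0.054

0.054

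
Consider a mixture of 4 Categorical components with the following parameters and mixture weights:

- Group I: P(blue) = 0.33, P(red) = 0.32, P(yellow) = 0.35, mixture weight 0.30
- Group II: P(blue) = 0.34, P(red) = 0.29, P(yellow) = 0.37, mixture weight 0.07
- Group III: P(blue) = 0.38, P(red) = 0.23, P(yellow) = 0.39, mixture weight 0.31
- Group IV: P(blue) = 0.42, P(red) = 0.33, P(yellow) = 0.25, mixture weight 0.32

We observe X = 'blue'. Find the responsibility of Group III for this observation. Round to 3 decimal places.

Apply Bayes' rule: the posterior for each component is proportional to its prior times its likelihood at x.
Component likelihoods at x = 'blue':
  p_I = 0.33
  p_II = 0.34
  p_III = 0.38
  p_IV = 0.42
Weight by the priors:
  w_I·p_I = 0.30 × 0.33 = 0.099
  w_II·p_II = 0.07 × 0.34 = 0.0238
  w_III·p_III = 0.31 × 0.38 = 0.1178
  w_IV·p_IV = 0.32 × 0.42 = 0.1344
Normaliser: 0.099 + 0.0238 + 0.1178 + 0.1344 = 0.375
P(Group III | data) ≈ 0.314

0.314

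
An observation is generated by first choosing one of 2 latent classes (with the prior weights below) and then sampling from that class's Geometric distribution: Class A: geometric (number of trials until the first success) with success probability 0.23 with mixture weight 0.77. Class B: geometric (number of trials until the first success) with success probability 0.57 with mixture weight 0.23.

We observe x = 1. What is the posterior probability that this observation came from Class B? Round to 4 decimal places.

0.4254

The responsibility of component k is π_k f_k(x) divided by Σ_j π_j f_j(x).
Evaluate each component's likelihood at the observed value:
  f_A = 0.23·(1−0.23)^0 = 0.23·1 = 0.23
  f_B = 0.57·(1−0.57)^0 = 0.57·1 = 0.57
Prior × likelihood for each component:
  π_A·f_A = 0.77 × 0.23 = 0.1771
  π_B·f_B = 0.23 × 0.57 = 0.1311
Evidence: 0.1771 + 0.1311 = 0.3082
P(Class B | data) = 0.1311 / 0.3082 ≈ 0.4254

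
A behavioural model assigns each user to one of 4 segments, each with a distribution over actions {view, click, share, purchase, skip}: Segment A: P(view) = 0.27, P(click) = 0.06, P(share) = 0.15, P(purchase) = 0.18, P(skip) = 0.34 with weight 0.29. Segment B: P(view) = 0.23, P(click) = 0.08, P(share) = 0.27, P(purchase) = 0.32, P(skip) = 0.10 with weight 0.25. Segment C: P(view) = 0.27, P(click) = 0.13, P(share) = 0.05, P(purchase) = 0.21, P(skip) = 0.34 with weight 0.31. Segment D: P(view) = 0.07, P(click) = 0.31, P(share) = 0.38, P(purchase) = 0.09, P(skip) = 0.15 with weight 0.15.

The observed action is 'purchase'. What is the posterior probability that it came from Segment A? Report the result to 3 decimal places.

0.248

P(component k | x) = π_k·f_k(x) / marginal(x), where marginal(x) = Σ_j π_j·f_j(x).
Evaluate each component's likelihood at the observed value:
  p_A = P(purchase | comp) = 0.18
  p_B = P(purchase | comp) = 0.32
  p_C = P(purchase | comp) = 0.21
  p_D = P(purchase | comp) = 0.09
Unnormalised posteriors:
  π_A·p_A = 0.29 × 0.18 = 0.0522
  π_B·p_B = 0.25 × 0.32 = 0.08
  π_C·p_C = 0.31 × 0.21 = 0.0651
  π_D·p_D = 0.15 × 0.09 = 0.0135
Marginal: 0.0522 + 0.08 + 0.0651 + 0.0135 = 0.2108
P(Segment A | 'purchase') ≈ 0.248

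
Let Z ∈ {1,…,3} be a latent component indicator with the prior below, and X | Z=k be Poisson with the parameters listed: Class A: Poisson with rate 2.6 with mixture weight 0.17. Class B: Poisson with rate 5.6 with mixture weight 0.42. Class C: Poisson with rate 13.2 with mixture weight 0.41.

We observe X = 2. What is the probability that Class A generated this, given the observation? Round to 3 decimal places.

0.636

Apply Bayes' rule: the posterior for each component is proportional to its prior times its likelihood at x.
Poisson probabilities:
  p_A = e^(−2.6)·2.6^2/2! = 0.251045
  p_B = e^(−5.6)·5.6^2/2! = 0.0579825
  p_C = e^(−13.2)·13.2^2/2! = 0.000161224
Unnormalised posteriors:
  w_A·p_A = 0.17 × 0.251045 = 0.0426776
  w_B·p_B = 0.42 × 0.0579825 = 0.0243527
  w_C·p_C = 0.41 × 0.000161224 = 6.6102e-05
Denominator: 0.0426776 + 0.0243527 + 6.6102e-05 = 0.0670964
So the posterior for Class A is 0.0426776 / 0.0670964 ≈ 0.636.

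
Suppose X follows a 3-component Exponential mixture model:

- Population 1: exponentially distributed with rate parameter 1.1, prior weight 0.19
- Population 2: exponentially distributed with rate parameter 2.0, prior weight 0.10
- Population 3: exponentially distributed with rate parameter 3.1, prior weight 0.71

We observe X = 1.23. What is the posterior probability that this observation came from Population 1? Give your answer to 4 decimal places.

0.4513

P(component k | x) = P(Z=k)·f_k(x) / marginal(x), where marginal(x) = Σ_j P(Z=j)·f_j(x).
Component likelihoods at x = 1.23:
  L_1 = 1.1·e^(−1.1·1.23) = 1.1·e^(−1.3530) = 0.28431
  L_2 = 2.0·e^(−2.0·1.23) = 2.0·e^(−2.4600) = 0.17087
  L_3 = 3.1·e^(−3.1·1.23) = 3.1·e^(−3.8130) = 0.0684537
Multiply by the mixture weights:
  P(Z=1)·L_1 = 0.19 × 0.28431 = 0.0540189
  P(Z=2)·L_2 = 0.10 × 0.17087 = 0.017087
  P(Z=3)·L_3 = 0.71 × 0.0684537 = 0.0486021
Sum: 0.0540189 + 0.017087 + 0.0486021 = 0.119708
So the posterior for Population 1 is 0.0540189 / 0.119708 ≈ 0.4513.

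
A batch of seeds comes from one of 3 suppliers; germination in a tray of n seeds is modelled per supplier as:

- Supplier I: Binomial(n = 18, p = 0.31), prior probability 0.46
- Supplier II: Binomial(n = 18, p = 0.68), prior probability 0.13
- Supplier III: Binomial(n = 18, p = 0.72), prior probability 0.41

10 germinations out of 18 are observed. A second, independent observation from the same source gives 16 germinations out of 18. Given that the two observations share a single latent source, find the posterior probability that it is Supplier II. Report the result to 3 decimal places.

The responsibility of component k is w_k f_k(x) divided by Σ_j w_j f_j(x).
Since both observations come from the same component, the likelihood for component k is f_k(x₁)·f_k(x₂).
  p_I = [C(18,10)·0.31^10·0.69^8 = 43758·8.19628e-06·0.0513798 = 0.0184275] × [5.29879e-07] = 9.76436e-09
  p_II = [C(18,10)·0.68^10·0.32^8 = 43758·0.0211392·0.000109951 = 0.101706] × [0.0327442] = 0.00333028
  p_III = [C(18,10)·0.72^10·0.28^8 = 43758·0.0374391·3.77802e-05 = 0.0618937] × [0.0625644] = 0.00387235
Weight by the priors:
  w_I·p_I = 0.46 × 9.76436e-09 = 4.49161e-09
  w_II·p_II = 0.13 × 0.00333028 = 0.000432936
  w_III·p_III = 0.41 × 0.00387235 = 0.00158766
Evidence: 4.49161e-09 + 0.000432936 + 0.00158766 = 0.0020206
P(Supplier II | data) ≈ 0.214

0.214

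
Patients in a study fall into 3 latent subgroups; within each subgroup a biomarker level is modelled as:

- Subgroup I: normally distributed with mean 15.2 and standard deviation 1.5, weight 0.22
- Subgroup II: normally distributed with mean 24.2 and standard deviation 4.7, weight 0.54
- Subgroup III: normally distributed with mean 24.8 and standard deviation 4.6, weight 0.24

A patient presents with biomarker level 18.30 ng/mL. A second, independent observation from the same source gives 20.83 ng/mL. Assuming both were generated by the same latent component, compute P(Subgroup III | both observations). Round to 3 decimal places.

0.251

By Bayes' theorem, P(k | x) = π_k f_k(x) / Σ_j π_j f_j(x).
Since both observations come from the same component, the likelihood for component k is f_k(x₁)·f_k(x₂).
  L_I = [(1/(1.5·√(2π)))·exp(−(18.30−15.2)²/(2·1.5²)) = 0.265962·exp(-2.13556) = 0.031431] × [0.000232142] = 7.29648e-06
  L_II = [(1/(4.7·√(2π)))·exp(−(18.30−24.2)²/(2·4.7²)) = 0.084881·exp(-0.78791) = 0.0386034] × [0.0656406] = 0.00253395
  L_III = [(1/(4.6·√(2π)))·exp(−(18.30−24.8)²/(2·4.6²)) = 0.086727·exp(-0.99835) = 0.0319577] × [0.0597601] = 0.0019098
Prior × likelihood for each component:
  π_I·L_I = 0.22 × 7.29648e-06 = 1.60523e-06
  π_II·L_II = 0.54 × 0.00253395 = 0.00136833
  π_III·L_III = 0.24 × 0.0019098 = 0.000458352
Denominator: 1.60523e-06 + 0.00136833 + 0.000458352 = 0.00182829
Responsibility of Subgroup III: 0.000458352 / 0.00182829 ≈ 0.251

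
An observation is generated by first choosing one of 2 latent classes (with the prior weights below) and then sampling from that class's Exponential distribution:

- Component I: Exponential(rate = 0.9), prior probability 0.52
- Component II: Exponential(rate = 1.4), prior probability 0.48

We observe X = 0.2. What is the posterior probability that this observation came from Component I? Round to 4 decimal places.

Posterior ∝ prior × likelihood, so P(k | x) ∝ P(Z=k) f_k(x); normalise over all components.
Exponential densities:
  p_I = 0.751743
  p_II = 1.0581
Weight by the priors:
  P(Z=I)·p_I = 0.52 × 0.751743 = 0.390906
  P(Z=II)·p_II = 0.48 × 1.0581 = 0.507887
Sum: 0.390906 + 0.507887 = 0.898793
So the posterior for Component I is 0.390906 / 0.898793 ≈ 0.4349.

0.4349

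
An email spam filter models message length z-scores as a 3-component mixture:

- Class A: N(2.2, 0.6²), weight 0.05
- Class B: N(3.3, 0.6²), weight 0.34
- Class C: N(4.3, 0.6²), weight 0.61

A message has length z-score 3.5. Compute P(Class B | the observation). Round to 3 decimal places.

P(component k | x) = π_k·f_k(x) / marginal(x), where marginal(x) = Σ_j π_j·f_j(x).
Evaluate each component's likelihood at the observed value:
  L_A = 0.0635877
  L_B = 0.628972
  L_C = 0.27335
Prior × likelihood for each component:
  π_A·L_A = 0.05 × 0.0635877 = 0.00317939
  π_B·L_B = 0.34 × 0.628972 = 0.21385
  π_C·L_C = 0.61 × 0.27335 = 0.166744
Evidence: 0.00317939 + 0.21385 + 0.166744 = 0.383773
Responsibility of Class B: 0.21385 / 0.383773 ≈ 0.557

0.557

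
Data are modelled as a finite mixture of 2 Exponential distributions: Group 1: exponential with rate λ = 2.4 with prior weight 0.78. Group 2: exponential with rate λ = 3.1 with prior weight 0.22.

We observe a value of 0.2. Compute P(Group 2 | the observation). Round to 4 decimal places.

Apply Bayes' rule: the posterior for each component is proportional to its prior times its likelihood at x.
Component likelihoods at x = 0.2:
  f_1 = 2.4·e^(−2.4·0.2) = 2.4·e^(−0.4800) = 1.48508
  f_2 = 3.1·e^(−3.1·0.2) = 3.1·e^(−0.6200) = 1.66763
Multiply by the mixture weights:
  w_1·f_1 = 0.78 × 1.48508 = 1.15836
  w_2·f_2 = 0.22 × 1.66763 = 0.366878
Normaliser: 1.15836 + 0.366878 = 1.52524
P(Group 2 | the observation) ≈ 0.2405

0.2405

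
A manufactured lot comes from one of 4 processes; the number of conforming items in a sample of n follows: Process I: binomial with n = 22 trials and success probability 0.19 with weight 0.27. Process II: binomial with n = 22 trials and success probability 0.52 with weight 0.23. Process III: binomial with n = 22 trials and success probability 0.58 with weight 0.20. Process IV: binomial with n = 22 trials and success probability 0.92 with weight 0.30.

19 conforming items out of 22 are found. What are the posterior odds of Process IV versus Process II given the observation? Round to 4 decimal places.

308.2087

Since P(k|x) ∝ π_k f_k(x), the posterior odds are π_i f_i(x) / (π_j f_j(x)).
Evaluate each component's likelihood at the observed value:
  L_I = 1.61918e-11
  L_II = 0.000684397
  L_III = 0.0036509
  L_IV = 0.161718
Posterior odds = (π_IV·L_IV) / (π_II·L_II) = (0.30·0.161718) / (0.23·0.000684397) = 0.0485155 / 0.000157411 ≈ 308.2087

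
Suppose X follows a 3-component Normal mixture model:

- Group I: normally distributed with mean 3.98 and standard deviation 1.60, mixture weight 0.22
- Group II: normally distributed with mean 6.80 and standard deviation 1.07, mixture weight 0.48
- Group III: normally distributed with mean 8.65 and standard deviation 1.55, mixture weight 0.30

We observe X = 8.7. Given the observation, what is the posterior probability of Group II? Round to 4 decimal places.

0.3220

Posterior ∝ prior × likelihood, so P(k | x) ∝ π_k f_k(x); normalise over all components.
Evaluate each component's likelihood at the observed value:
  L_I = 0.00321415
  L_II = 0.0770613
  L_III = 0.257248
Unnormalised posteriors:
  π_I·L_I = 0.22 × 0.00321415 = 0.000707113
  π_II·L_II = 0.48 × 0.0770613 = 0.0369894
  π_III·L_III = 0.30 × 0.257248 = 0.0771745
Marginal: 0.000707113 + 0.0369894 + 0.0771745 = 0.114871
P(Group II | the observation) = 0.0369894 / 0.114871 ≈ 0.3220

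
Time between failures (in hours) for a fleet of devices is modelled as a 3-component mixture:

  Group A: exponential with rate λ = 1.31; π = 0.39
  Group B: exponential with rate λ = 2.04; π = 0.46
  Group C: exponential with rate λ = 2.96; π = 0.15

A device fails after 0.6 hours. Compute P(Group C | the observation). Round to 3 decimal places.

0.129

Apply Bayes' rule: the posterior for each component is proportional to its prior times its likelihood at x.
Exponential densities:
  p_A = 1.31·e^(−1.31·0.6) = 1.31·e^(−0.7860) = 0.59692
  p_B = 2.04·e^(−2.04·0.6) = 2.04·e^(−1.2240) = 0.599865
  p_C = 2.96·e^(−2.96·0.6) = 2.96·e^(−1.7760) = 0.50117
Weight by the priors:
  π_A·p_A = 0.39 × 0.59692 = 0.232799
  π_B·p_B = 0.46 × 0.599865 = 0.275938
  π_C·p_C = 0.15 × 0.50117 = 0.0751754
Marginal: 0.232799 + 0.275938 + 0.0751754 = 0.583912
P(Group C | data) ≈ 0.129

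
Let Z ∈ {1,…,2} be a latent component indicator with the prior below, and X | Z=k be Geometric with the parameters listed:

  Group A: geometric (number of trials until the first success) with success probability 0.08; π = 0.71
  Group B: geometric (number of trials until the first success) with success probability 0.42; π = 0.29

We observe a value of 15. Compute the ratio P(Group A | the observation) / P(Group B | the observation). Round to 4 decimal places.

Since P(k|x) ∝ P(Z=k) f_k(x), the posterior odds are P(Z=i) f_i(x) / (P(Z=j) f_j(x)).
Evaluate each component's likelihood at the observed value:
  f_A = 0.0248954
  f_B = 0.000204758
0.0176758 / 5.93799e-05 ≈ 297.6725

297.6725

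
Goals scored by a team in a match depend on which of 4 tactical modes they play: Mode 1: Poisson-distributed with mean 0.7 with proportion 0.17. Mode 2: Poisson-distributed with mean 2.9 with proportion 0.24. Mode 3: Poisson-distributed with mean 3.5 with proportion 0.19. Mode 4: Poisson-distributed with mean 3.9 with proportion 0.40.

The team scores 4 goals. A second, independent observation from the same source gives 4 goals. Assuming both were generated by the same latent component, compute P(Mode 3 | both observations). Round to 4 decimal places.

P(component k | x) = π_k·f_k(x) / marginal(x), where marginal(x) = Σ_j π_j·f_j(x).
Since both observations come from the same component, the likelihood for component k is f_k(x₁)·f_k(x₂).
  f_1 = [e^(−0.7)·0.7^4/4! = 0.00496792] × [0.00496792] = 2.46803e-05
  f_2 = [e^(−2.9)·2.9^4/4! = 0.162154] × [0.162154] = 0.0262938
  f_3 = [e^(−3.5)·3.5^4/4! = 0.188812] × [0.188812] = 0.0356501
  f_4 = [e^(−3.9)·3.9^4/4! = 0.195119] × [0.195119] = 0.0380713
Multiply by the mixture weights:
  π_1·f_1 = 0.17 × 2.46803e-05 = 4.19564e-06
  π_2·f_2 = 0.24 × 0.0262938 = 0.00631051
  π_3·f_3 = 0.19 × 0.0356501 = 0.00677352
  π_4·f_4 = 0.40 × 0.0380713 = 0.0152285
Marginal: 4.19564e-06 + 0.00631051 + 0.00677352 + 0.0152285 = 0.0283167
Responsibility of Mode 3: 0.00677352 / 0.0283167 ≈ 0.2392

0.2392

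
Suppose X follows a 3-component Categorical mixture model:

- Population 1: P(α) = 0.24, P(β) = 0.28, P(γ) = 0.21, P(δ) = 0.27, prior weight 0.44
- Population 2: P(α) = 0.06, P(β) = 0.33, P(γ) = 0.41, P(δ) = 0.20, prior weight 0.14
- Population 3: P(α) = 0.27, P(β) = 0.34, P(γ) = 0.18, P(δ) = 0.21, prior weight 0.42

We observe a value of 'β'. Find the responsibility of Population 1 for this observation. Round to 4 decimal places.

0.3946

Posterior ∝ prior × likelihood, so P(k | x) ∝ w_k f_k(x); normalise over all components.
Categorical probabilities:
  p_1 = P(β | comp) = 0.28
  p_2 = P(β | comp) = 0.33
  p_3 = P(β | comp) = 0.34
Weight by the priors:
  w_1·p_1 = 0.44 × 0.28 = 0.1232
  w_2·p_2 = 0.14 × 0.33 = 0.0462
  w_3·p_3 = 0.42 × 0.34 = 0.1428
Marginal: 0.1232 + 0.0462 + 0.1428 = 0.3122
P(Population 1 | the observation) ≈ 0.3946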